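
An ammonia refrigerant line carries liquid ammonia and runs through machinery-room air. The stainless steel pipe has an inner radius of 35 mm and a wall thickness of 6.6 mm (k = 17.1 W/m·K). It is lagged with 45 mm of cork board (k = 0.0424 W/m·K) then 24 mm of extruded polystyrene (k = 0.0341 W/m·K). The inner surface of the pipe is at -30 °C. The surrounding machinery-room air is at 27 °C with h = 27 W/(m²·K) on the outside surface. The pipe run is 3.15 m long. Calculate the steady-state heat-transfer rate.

Per-layer cylindrical resistances, series-summed:
R_stainless steel pipe wall = ln(41.6/35)/(2π×17.1×3.15) = 5.104×10^-4 K/W
R_cork board = ln(86.6/41.6)/(2π×0.0424×3.15) = 0.8737 K/W
R_extruded polystyrene = ln(110.6/86.6)/(2π×0.0341×3.15) = 0.3624 K/W
R_outer film = 1/(h_o·2πr_oL) = 1/(27×2π×0.1106×3.15) = 0.01692 K/W
R_total = 1.254 K/W
Q = ΔT/R_total = 57/1.254

Q ≈ 45.5 W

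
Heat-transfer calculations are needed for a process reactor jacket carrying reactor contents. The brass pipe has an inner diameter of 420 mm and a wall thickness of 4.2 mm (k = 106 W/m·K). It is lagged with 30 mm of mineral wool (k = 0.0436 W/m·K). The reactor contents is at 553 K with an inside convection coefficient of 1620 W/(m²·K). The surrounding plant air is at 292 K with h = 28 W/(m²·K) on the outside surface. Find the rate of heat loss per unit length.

Treating each annulus and film as a series resistance:
R_inner film = 1/(h_i·2πr₁L) = 1/(1620×2π×0.21×1) = 4.678×10^-4 K/W
R_brass pipe wall = ln(214.2/210)/(2π×106×1) = 2.973×10^-5 K/W
R_mineral wool = ln(244.2/214.2)/(2π×0.0436×1) = 0.4785 K/W
R_outer film = 1/(h_o·2πr_oL) = 1/(28×2π×0.2442×1) = 0.02328 K/W
R_total = 0.5023 K/W
Q = ΔT/R_total = 261/0.5023

q′ ≈ 520 W/m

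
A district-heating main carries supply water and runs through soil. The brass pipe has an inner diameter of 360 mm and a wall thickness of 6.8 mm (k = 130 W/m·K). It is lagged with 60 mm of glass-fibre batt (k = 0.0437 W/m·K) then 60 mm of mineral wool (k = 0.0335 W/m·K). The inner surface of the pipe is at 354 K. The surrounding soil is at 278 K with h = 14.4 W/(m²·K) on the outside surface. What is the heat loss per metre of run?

For a radial system each layer contributes R = ln(r_out/r_in)/(2πkL); films add R = 1/(hA).
R_brass pipe wall = ln(186.8/180)/(2π×130×1) = 4.54×10^-5 K/W
R_glass-fibre batt = ln(246.8/186.8)/(2π×0.0437×1) = 1.014 K/W
R_mineral wool = ln(306.8/246.8)/(2π×0.0335×1) = 1.034 K/W
R_outer film = 1/(h_o·2πr_oL) = 1/(14.4×2π×0.3068×1) = 0.03602 K/W
R_total = 2.084 K/W
Q = ΔT/R_total = 76/2.084

q′ ≈ 36.5 W/m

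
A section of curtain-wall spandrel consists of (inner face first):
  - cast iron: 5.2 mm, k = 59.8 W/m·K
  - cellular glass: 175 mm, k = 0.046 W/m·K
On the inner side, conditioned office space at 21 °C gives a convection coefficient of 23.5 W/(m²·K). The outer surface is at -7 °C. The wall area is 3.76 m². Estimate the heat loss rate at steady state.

Model the wall as resistances in series:
R_inner film = 1/(h_i·A) = 1/(23.5×3.76) = 0.01132 K/W
R_cast iron = L/(kA) = 0.0052/(59.8×3.76) = 2.313×10^-5 K/W
R_cellular glass = L/(kA) = 0.175/(0.046×3.76) = 1.012 K/W
R_total = 1.023 K/W
Q = ΔT / R_total = 28 / 1.023

Q ≈ 27.4 W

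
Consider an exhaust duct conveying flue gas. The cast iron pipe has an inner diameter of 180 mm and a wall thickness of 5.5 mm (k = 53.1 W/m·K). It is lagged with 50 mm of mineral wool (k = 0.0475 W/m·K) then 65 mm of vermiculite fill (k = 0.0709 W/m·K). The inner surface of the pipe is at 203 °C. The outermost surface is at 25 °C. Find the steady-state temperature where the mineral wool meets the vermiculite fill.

T ≈ 90.9 °C

Treating each annulus and film as a series resistance:
R_cast iron pipe wall = ln(95.5/90)/(2π×53.1×1) = 1.778×10^-4 K/W
R_mineral wool = ln(145.5/95.5)/(2π×0.0475×1) = 1.411 K/W
R_vermiculite fill = ln(210.5/145.5)/(2π×0.0709×1) = 0.829 K/W
R_total = 2.24 K/W
Q = ΔT/R_total = 178/2.24
Q = 79.5 W/m
T_interface = T_inner − Q·ΣR(inner→interface) = 203 − 79.5×1.411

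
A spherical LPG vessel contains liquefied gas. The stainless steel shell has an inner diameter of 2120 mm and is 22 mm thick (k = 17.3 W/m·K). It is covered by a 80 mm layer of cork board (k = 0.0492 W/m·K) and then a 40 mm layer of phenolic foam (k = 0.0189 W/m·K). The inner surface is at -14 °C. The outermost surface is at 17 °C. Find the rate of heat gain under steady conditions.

Spherical conduction: R = (1/r_in − 1/r_out)/(4πk) per layer; series-sum.
R_stainless steel shell = (1/1.06 − 1/1.082)/(4π×17.3) = 8.823×10^-5 K/W
R_cork board = (1/1.082 − 1/1.162)/(4π×0.0492) = 0.1029 K/W
R_phenolic foam = (1/1.162 − 1/1.202)/(4π×0.0189) = 0.1206 K/W
R_total = 0.2236 K/W
Q = ΔT/R_total = 31/0.2236

Q ≈ 139 W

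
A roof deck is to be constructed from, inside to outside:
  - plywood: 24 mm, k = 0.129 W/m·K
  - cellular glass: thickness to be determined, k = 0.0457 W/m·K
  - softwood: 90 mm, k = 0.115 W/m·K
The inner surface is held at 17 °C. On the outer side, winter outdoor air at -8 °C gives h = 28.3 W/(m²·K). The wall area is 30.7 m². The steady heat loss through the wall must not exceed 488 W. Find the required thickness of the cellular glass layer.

L ≈ 26 mm

Treating each layer as a thermal resistance in series:
R_plywood = L/(kA) = 0.024/(0.129×30.7) = 0.00606 K/W
R_softwood = L/(kA) = 0.09/(0.115×30.7) = 0.02549 K/W
R_outer film = 1/(h_o·A) = 1/(28.3×30.7) = 0.001151 K/W
Sum of the known resistances R_other = 0.0327 K/W
Required total resistance R_tot = ΔT/Q_allow = 25/488 = 0.05123 K/W
R_cellular glass = R_tot − R_other = 0.01853 K/W
L = R·k·A = 0.01853×0.0457×30.7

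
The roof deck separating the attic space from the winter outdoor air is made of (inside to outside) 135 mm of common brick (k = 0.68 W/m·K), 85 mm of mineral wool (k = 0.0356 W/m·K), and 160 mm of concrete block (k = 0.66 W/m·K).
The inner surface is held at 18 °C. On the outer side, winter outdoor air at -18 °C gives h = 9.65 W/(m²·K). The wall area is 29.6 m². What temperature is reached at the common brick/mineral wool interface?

T ≈ 15.6 °C

Series thermal resistances:
R_common brick = L/(kA) = 0.135/(0.68×29.6) = 0.006707 K/W
R_mineral wool = L/(kA) = 0.085/(0.0356×29.6) = 0.08066 K/W
R_concrete block = L/(kA) = 0.16/(0.66×29.6) = 0.00819 K/W
R_outer film = 1/(h_o·A) = 1/(9.65×29.6) = 0.003501 K/W
R_total = 0.09906 K/W;  Q = ΔT/R_total = 36/0.09906 = 363.4 W
T_interface = T_inner − Q·ΣR(inner→interface) = 18 − 363×0.006707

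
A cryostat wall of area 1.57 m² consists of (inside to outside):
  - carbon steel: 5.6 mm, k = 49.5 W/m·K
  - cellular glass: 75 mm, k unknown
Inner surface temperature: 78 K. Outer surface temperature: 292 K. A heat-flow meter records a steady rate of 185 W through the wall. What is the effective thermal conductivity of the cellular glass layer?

Series thermal resistances:
R_carbon steel = L/(kA) = 0.0056/(49.5×1.57) = 7.206×10^-5 K/W
Sum of known resistances R_other = 7.206×10^-5 K/W
Total R = ΔT/Q = 214/185 = 1.157 K/W
R_cellular glass = R_total − R_other = 1.157 K/W
k = L/(R·A) = 0.075/(1.157×1.57)

k ≈ 0.0413 W/(m·K)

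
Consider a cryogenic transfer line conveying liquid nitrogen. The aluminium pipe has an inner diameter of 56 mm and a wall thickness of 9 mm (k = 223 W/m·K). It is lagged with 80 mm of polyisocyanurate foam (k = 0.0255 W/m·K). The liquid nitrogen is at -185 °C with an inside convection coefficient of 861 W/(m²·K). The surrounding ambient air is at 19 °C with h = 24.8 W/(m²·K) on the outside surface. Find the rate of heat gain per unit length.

q′ ≈ 28.1 W/m

Radial resistances (cylindrical: R_cond = ln(r_o/r_i)/(2πkL), R_conv = 1/(h·2πrL)):
R_inner film = 1/(h_i·2πr₁L) = 1/(861×2π×0.028×1) = 0.006602 K/W
R_aluminium pipe wall = ln(37/28)/(2π×223×1) = 1.989×10^-4 K/W
R_polyisocyanurate foam = ln(117/37)/(2π×0.0255×1) = 7.185 K/W
R_outer film = 1/(h_o·2πr_oL) = 1/(24.8×2π×0.117×1) = 0.05485 K/W
R_total = 7.247 K/W
Q = ΔT/R_total = 204/7.247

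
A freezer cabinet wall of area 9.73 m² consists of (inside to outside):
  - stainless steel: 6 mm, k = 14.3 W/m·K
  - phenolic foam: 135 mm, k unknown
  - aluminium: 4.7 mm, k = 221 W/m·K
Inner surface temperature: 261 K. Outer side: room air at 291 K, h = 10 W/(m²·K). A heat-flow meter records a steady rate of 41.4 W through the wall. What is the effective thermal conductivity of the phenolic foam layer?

Using the resistance-network approach (series):
R_stainless steel = L/(kA) = 0.006/(14.3×9.73) = 4.312×10^-5 K/W
R_aluminium = L/(kA) = 0.0047/(221×9.73) = 2.186×10^-6 K/W
R_outer film = 1/(h_o·A) = 1/(10×9.73) = 0.01028 K/W
Sum of known resistances R_other = 0.01032 K/W
Total R = ΔT/Q = 30/41.4 = 0.7246 K/W
R_phenolic foam = R_total − R_other = 0.7143 K/W
k = L/(R·A) = 0.135/(0.7143×9.73)

k ≈ 0.0194 W/(m·K)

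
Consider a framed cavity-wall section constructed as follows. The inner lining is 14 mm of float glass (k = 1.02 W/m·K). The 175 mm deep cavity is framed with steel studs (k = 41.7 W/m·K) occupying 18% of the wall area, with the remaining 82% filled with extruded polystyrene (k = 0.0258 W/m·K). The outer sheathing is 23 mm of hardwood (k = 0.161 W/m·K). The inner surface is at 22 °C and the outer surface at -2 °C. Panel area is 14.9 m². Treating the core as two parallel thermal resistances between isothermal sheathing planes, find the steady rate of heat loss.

Q ≈ 1990 W

Sheathing layers in series; stud and cavity paths in parallel between them.
R_inner = 0.014/(1.02×14.9) = 9.212×10^-4 K/W
R_stud  = 0.175/(41.7×0.18×14.9) = 0.001565 K/W
R_cav   = 0.175/(0.0258×0.82×14.9) = 0.5552 K/W
1/R_core = 1/R_stud + 1/R_cav → R_core = 0.00156 K/W
R_outer = 0.023/(0.161×14.9) = 0.009588 K/W
R_total = 0.01207 K/W
Q = ΔT/R_total = 24/0.01207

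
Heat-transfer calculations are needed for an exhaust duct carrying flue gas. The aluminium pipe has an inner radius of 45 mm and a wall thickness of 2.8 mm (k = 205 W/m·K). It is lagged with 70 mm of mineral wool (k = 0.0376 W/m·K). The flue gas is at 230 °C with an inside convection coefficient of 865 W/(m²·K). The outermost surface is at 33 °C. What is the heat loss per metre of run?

Treating each annulus and film as a series resistance:
R_inner film = 1/(h_i·2πr₁L) = 1/(865×2π×0.045×1) = 0.004089 K/W
R_aluminium pipe wall = ln(47.8/45)/(2π×205×1) = 4.686×10^-5 K/W
R_mineral wool = ln(117.8/47.8)/(2π×0.0376×1) = 3.818 K/W
R_total = 3.822 K/W
Q = ΔT/R_total = 197/3.822

q′ ≈ 51.5 W/m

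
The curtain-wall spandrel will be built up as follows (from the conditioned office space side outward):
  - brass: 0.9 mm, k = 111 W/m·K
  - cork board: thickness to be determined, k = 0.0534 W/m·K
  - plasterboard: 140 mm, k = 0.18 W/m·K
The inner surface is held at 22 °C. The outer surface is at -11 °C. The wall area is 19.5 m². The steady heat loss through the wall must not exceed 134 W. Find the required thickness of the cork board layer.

L ≈ 215 mm

Thermal resistances in series:
R_brass = L/(kA) = 0.0009/(111×19.5) = 4.158×10^-7 K/W
R_plasterboard = L/(kA) = 0.14/(0.18×19.5) = 0.03989 K/W
Sum of the known resistances R_other = 0.03989 K/W
Required total resistance R_tot = ΔT/Q_allow = 33/134 = 0.2463 K/W
R_cork board = R_tot − R_other = 0.2064 K/W
L = R·k·A = 0.2064×0.0534×19.5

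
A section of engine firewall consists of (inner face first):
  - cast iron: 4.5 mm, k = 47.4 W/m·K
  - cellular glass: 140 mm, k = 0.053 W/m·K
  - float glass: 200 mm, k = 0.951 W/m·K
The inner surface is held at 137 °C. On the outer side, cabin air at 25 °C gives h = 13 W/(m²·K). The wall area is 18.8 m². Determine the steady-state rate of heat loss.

Series thermal resistances:
R_cast iron = L/(kA) = 0.0045/(47.4×18.8) = 5.05×10^-6 K/W
R_cellular glass = L/(kA) = 0.14/(0.053×18.8) = 0.1405 K/W
R_float glass = L/(kA) = 0.2/(0.951×18.8) = 0.01119 K/W
R_outer film = 1/(h_o·A) = 1/(13×18.8) = 0.004092 K/W
R_total = 0.1558 K/W
Q = ΔT / R_total = 112 / 0.1558

Q ≈ 719 W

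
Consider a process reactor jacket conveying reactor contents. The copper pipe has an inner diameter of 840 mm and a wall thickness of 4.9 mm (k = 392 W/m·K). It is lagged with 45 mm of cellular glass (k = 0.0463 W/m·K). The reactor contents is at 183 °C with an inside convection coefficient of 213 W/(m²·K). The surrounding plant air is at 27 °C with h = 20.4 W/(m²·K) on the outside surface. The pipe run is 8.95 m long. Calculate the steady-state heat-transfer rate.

Q ≈ 3830 W

For a radial system each layer contributes R = ln(r_out/r_in)/(2πkL); films add R = 1/(hA).
R_inner film = 1/(h_i·2πr₁L) = 1/(213×2π×0.42×8.95) = 1.988×10^-4 K/W
R_copper pipe wall = ln(424.9/420)/(2π×392×8.95) = 5.262×10^-7 K/W
R_cellular glass = ln(469.9/424.9)/(2π×0.0463×8.95) = 0.03866 K/W
R_outer film = 1/(h_o·2πr_oL) = 1/(20.4×2π×0.4699×8.95) = 0.001855 K/W
R_total = 0.04072 K/W
Q = ΔT/R_total = 156/0.04072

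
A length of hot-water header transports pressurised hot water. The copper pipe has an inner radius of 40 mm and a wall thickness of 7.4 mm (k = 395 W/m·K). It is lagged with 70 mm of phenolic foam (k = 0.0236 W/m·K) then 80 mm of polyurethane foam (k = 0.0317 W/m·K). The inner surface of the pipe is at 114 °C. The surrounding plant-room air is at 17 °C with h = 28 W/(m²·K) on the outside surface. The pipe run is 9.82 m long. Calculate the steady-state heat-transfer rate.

Per-layer cylindrical resistances, series-summed:
R_copper pipe wall = ln(47.4/40)/(2π×395×9.82) = 6.965×10^-6 K/W
R_phenolic foam = ln(117.4/47.4)/(2π×0.0236×9.82) = 0.6229 K/W
R_polyurethane foam = ln(197.4/117.4)/(2π×0.0317×9.82) = 0.2657 K/W
R_outer film = 1/(h_o·2πr_oL) = 1/(28×2π×0.1974×9.82) = 0.002932 K/W
R_total = 0.8915 K/W
Q = ΔT/R_total = 97/0.8915

Q ≈ 109 W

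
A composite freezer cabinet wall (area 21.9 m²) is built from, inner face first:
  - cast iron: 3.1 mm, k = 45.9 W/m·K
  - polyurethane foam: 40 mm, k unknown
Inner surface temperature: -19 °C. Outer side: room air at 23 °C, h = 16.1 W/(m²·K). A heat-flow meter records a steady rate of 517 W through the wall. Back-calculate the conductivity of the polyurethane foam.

Using the resistance-network approach (series):
R_cast iron = L/(kA) = 0.0031/(45.9×21.9) = 3.084×10^-6 K/W
R_outer film = 1/(h_o·A) = 1/(16.1×21.9) = 0.002836 K/W
Sum of known resistances R_other = 0.002839 K/W
Total R = ΔT/Q = 42/517 = 0.08124 K/W
R_polyurethane foam = R_total − R_other = 0.0784 K/W
k = L/(R·A) = 0.04/(0.0784×21.9)

k ≈ 0.0233 W/(m·K)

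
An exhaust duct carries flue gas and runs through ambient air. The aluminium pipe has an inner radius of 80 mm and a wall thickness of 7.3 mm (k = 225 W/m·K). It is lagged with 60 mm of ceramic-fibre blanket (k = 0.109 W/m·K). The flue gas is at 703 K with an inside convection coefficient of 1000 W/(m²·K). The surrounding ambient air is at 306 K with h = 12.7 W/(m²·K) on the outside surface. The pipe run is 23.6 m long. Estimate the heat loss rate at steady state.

Q ≈ 11000 W

Per-layer cylindrical resistances, series-summed:
R_inner film = 1/(h_i·2πr₁L) = 1/(1000×2π×0.08×23.6) = 8.43×10^-5 K/W
R_aluminium pipe wall = ln(87.3/80)/(2π×225×23.6) = 2.617×10^-6 K/W
R_ceramic-fibre blanket = ln(147.3/87.3)/(2π×0.109×23.6) = 0.03237 K/W
R_outer film = 1/(h_o·2πr_oL) = 1/(12.7×2π×0.1473×23.6) = 0.003605 K/W
R_total = 0.03606 K/W
Q = ΔT/R_total = 397/0.03606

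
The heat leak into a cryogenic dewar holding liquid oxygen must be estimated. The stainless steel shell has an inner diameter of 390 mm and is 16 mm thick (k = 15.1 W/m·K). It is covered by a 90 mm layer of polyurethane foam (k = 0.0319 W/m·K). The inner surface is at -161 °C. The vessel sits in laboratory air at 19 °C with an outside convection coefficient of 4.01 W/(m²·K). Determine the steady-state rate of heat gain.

Q ≈ 47.9 W

Spherical conduction: R = (1/r_in − 1/r_out)/(4πk) per layer; series-sum.
R_stainless steel shell = (1/0.195 − 1/0.211)/(4π×15.1) = 0.002049 K/W
R_polyurethane foam = (1/0.211 − 1/0.301)/(4π×0.0319) = 3.535 K/W
R_outer film = 1/(h·4πr_o²) = 1/(4.01×4π×0.301²) = 0.219 K/W
R_total = 3.756 K/W
Q = ΔT/R_total = 180/3.756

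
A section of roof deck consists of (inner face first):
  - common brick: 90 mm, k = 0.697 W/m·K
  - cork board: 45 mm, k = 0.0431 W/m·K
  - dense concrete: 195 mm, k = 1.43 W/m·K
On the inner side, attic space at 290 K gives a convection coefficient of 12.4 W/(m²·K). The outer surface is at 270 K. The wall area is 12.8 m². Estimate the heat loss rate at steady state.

Q ≈ 184 W

Series thermal resistances:
R_inner film = 1/(h_i·A) = 1/(12.4×12.8) = 0.0063 K/W
R_common brick = L/(kA) = 0.09/(0.697×12.8) = 0.01009 K/W
R_cork board = L/(kA) = 0.045/(0.0431×12.8) = 0.08157 K/W
R_dense concrete = L/(kA) = 0.195/(1.43×12.8) = 0.01065 K/W
R_total = 0.1086 K/W
Q = ΔT / R_total = 20 / 0.1086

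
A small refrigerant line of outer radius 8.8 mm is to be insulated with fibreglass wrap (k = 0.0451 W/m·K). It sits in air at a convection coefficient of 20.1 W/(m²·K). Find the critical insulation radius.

r_cr ≈ 2.24 mm

For a cylinder r_cr = k/h = 0.0451/20.1
r_cr = 2.24 mm; since the bare radius (8.8 mm) is above r_cr, any added insulation will reduce heat loss.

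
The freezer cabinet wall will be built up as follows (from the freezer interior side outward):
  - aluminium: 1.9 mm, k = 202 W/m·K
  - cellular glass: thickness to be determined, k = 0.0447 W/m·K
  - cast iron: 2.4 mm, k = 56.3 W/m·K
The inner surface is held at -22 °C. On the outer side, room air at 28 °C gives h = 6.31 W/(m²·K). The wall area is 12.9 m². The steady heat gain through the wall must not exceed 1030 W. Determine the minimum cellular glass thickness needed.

Treating each layer as a thermal resistance in series:
R_aluminium = L/(kA) = 0.0019/(202×12.9) = 7.291×10^-7 K/W
R_cast iron = L/(kA) = 0.0024/(56.3×12.9) = 3.305×10^-6 K/W
R_outer film = 1/(h_o·A) = 1/(6.31×12.9) = 0.01229 K/W
Sum of the known resistances R_other = 0.01229 K/W
Required total resistance R_tot = ΔT/Q_allow = 50/1030 = 0.04854 K/W
R_cellular glass = R_tot − R_other = 0.03625 K/W
L = R·k·A = 0.03625×0.0447×12.9

L ≈ 20.9 mm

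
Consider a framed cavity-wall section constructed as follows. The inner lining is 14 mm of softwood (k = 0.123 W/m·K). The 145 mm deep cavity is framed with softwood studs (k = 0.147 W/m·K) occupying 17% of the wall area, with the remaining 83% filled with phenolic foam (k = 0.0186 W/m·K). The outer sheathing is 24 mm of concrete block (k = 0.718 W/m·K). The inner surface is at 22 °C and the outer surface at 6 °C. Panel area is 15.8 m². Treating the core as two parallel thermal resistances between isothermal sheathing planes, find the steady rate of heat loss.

Q ≈ 67.7 W

Sheathing layers in series; stud and cavity paths in parallel between them.
R_inner = 0.014/(0.123×15.8) = 0.007204 K/W
R_stud  = 0.145/(0.147×0.17×15.8) = 0.3672 K/W
R_cav   = 0.145/(0.0186×0.83×15.8) = 0.5945 K/W
1/R_core = 1/R_stud + 1/R_cav → R_core = 0.227 K/W
R_outer = 0.024/(0.718×15.8) = 0.002116 K/W
R_total = 0.2363 K/W
Q = ΔT/R_total = 16/0.2363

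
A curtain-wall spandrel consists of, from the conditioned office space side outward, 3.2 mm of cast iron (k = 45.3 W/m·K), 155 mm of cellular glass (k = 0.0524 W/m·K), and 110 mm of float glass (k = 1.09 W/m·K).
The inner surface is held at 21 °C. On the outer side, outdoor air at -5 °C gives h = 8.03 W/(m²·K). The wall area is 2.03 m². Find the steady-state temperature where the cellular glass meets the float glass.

T ≈ -3.16 °C

Thermal resistances in series:
R_cast iron = L/(kA) = 0.0032/(45.3×2.03) = 3.48×10^-5 K/W
R_cellular glass = L/(kA) = 0.155/(0.0524×2.03) = 1.457 K/W
R_float glass = L/(kA) = 0.11/(1.09×2.03) = 0.04971 K/W
R_outer film = 1/(h_o·A) = 1/(8.03×2.03) = 0.06135 K/W
R_total = 1.568 K/W;  Q = ΔT/R_total = 26/1.568 = 16.58 W
T_interface = T_inner − Q·ΣR(inner→interface) = 21 − 16.6×1.457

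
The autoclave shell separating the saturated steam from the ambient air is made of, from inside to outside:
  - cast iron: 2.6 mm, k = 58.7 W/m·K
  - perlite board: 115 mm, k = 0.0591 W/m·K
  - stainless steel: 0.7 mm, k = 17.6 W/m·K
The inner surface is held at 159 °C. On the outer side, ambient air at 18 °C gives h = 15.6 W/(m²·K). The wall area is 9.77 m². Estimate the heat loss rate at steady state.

Q ≈ 685 W

Model the wall as resistances in series:
R_cast iron = L/(kA) = 0.0026/(58.7×9.77) = 4.534×10^-6 K/W
R_perlite board = L/(kA) = 0.115/(0.0591×9.77) = 0.1992 K/W
R_stainless steel = L/(kA) = 0.0007/(17.6×9.77) = 4.071×10^-6 K/W
R_outer film = 1/(h_o·A) = 1/(15.6×9.77) = 0.006561 K/W
R_total = 0.2057 K/W
Q = ΔT / R_total = 141 / 0.2057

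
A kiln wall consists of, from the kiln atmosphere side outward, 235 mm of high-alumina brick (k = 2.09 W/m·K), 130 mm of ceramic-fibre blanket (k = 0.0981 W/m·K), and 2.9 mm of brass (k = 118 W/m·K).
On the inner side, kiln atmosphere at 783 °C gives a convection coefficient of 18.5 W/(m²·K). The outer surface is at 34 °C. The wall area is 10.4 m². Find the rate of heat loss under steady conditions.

Q ≈ 5220 W

Using the resistance-network approach (series):
R_inner film = 1/(h_i·A) = 1/(18.5×10.4) = 0.005198 K/W
R_high-alumina brick = L/(kA) = 0.235/(2.09×10.4) = 0.01081 K/W
R_ceramic-fibre blanket = L/(kA) = 0.13/(0.0981×10.4) = 0.1274 K/W
R_brass = L/(kA) = 0.0029/(118×10.4) = 2.363×10^-6 K/W
R_total = 0.1434 K/W
Q = ΔT / R_total = 749 / 0.1434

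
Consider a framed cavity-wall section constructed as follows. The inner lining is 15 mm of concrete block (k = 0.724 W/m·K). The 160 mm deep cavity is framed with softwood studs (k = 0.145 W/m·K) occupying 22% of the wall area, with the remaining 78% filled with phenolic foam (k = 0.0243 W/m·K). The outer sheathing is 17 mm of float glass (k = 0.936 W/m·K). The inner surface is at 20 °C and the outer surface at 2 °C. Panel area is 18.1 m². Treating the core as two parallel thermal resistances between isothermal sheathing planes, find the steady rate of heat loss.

Q ≈ 102 W

Sheathing layers in series; stud and cavity paths in parallel between them.
R_inner = 0.015/(0.724×18.1) = 0.001145 K/W
R_stud  = 0.16/(0.145×0.22×18.1) = 0.2771 K/W
R_cav   = 0.16/(0.0243×0.78×18.1) = 0.4664 K/W
1/R_core = 1/R_stud + 1/R_cav → R_core = 0.1738 K/W
R_outer = 0.017/(0.936×18.1) = 0.001003 K/W
R_total = 0.176 K/W
Q = ΔT/R_total = 18/0.176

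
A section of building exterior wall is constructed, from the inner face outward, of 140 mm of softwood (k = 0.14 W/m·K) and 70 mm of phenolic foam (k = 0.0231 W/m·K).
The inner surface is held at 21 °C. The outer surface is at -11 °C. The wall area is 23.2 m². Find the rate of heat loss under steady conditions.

Q ≈ 184 W

Thermal resistances in series:
R_softwood = L/(kA) = 0.14/(0.14×23.2) = 0.0431 K/W
R_phenolic foam = L/(kA) = 0.07/(0.0231×23.2) = 0.1306 K/W
R_total = 0.1737 K/W
Q = ΔT / R_total = 32 / 0.1737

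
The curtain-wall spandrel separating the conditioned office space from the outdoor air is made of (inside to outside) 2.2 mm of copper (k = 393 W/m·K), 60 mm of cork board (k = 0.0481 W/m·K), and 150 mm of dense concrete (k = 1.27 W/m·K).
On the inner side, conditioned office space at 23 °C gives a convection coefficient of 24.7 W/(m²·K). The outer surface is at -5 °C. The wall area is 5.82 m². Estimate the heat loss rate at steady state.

Q ≈ 116 W

Using the resistance-network approach (series):
R_inner film = 1/(h_i·A) = 1/(24.7×5.82) = 0.006956 K/W
R_copper = L/(kA) = 0.0022/(393×5.82) = 9.618×10^-7 K/W
R_cork board = L/(kA) = 0.06/(0.0481×5.82) = 0.2143 K/W
R_dense concrete = L/(kA) = 0.15/(1.27×5.82) = 0.02029 K/W
R_total = 0.2416 K/W
Q = ΔT / R_total = 28 / 0.2416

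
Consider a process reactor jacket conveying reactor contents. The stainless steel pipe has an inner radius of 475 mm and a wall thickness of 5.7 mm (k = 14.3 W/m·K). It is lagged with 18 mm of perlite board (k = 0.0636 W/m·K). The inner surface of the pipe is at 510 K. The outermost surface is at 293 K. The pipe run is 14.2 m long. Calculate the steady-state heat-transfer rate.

Q ≈ 33400 W

For a radial system each layer contributes R = ln(r_out/r_in)/(2πkL); films add R = 1/(hA).
R_stainless steel pipe wall = ln(480.7/475)/(2π×14.3×14.2) = 9.349×10^-6 K/W
R_perlite board = ln(498.7/480.7)/(2π×0.0636×14.2) = 0.006478 K/W
R_total = 0.006488 K/W
Q = ΔT/R_total = 217/0.006488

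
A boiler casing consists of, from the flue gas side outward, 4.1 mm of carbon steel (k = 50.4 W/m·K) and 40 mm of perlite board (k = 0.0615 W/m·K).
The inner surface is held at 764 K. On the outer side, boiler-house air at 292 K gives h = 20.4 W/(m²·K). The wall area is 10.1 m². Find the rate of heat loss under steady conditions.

Treating each layer as a thermal resistance in series:
R_carbon steel = L/(kA) = 0.0041/(50.4×10.1) = 8.054×10^-6 K/W
R_perlite board = L/(kA) = 0.04/(0.0615×10.1) = 0.0644 K/W
R_outer film = 1/(h_o·A) = 1/(20.4×10.1) = 0.004853 K/W
R_total = 0.06926 K/W
Q = ΔT / R_total = 472 / 0.06926

Q ≈ 6820 W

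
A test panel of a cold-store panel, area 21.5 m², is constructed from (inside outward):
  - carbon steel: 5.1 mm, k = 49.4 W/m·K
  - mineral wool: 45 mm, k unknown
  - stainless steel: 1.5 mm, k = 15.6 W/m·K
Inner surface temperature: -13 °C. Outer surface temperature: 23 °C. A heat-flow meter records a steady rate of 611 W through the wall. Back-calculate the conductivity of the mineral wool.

k ≈ 0.0355 W/(m·K)

Model the wall as resistances in series:
R_carbon steel = L/(kA) = 0.0051/(49.4×21.5) = 4.802×10^-6 K/W
R_stainless steel = L/(kA) = 0.0015/(15.6×21.5) = 4.472×10^-6 K/W
Sum of known resistances R_other = 9.274×10^-6 K/W
Total R = ΔT/Q = 36/611 = 0.05892 K/W
R_mineral wool = R_total − R_other = 0.05891 K/W
k = L/(R·A) = 0.045/(0.05891×21.5)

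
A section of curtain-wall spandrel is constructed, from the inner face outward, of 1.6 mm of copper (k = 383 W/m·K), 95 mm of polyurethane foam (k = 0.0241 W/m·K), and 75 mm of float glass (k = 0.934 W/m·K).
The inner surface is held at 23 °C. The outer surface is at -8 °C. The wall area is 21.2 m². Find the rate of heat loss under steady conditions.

Q ≈ 163 W

Using the resistance-network approach (series):
R_copper = L/(kA) = 0.0016/(383×21.2) = 1.971×10^-7 K/W
R_polyurethane foam = L/(kA) = 0.095/(0.0241×21.2) = 0.1859 K/W
R_float glass = L/(kA) = 0.075/(0.934×21.2) = 0.003788 K/W
R_total = 0.1897 K/W
Q = ΔT / R_total = 31 / 0.1897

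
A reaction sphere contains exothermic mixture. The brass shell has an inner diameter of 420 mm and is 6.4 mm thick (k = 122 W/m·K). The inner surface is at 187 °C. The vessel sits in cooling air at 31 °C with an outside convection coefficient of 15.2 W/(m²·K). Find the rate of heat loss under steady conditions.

Q ≈ 1390 W

For a spherical shell R = (1/r₁ − 1/r₂)/(4πk); film R = 1/(h·4πr²). In series:
R_brass shell = (1/0.21 − 1/0.2164)/(4π×122) = 9.186×10^-5 K/W
R_outer film = 1/(h·4πr_o²) = 1/(15.2×4π×0.2164²) = 0.1118 K/W
R_total = 0.1119 K/W
Q = ΔT/R_total = 156/0.1119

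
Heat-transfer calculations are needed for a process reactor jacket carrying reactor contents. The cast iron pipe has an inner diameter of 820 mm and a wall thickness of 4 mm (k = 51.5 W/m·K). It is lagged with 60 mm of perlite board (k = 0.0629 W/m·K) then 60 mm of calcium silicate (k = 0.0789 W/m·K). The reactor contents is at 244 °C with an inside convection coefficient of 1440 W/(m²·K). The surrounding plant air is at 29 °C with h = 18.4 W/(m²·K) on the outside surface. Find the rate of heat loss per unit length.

Per-layer cylindrical resistances, series-summed:
R_inner film = 1/(h_i·2πr₁L) = 1/(1440×2π×0.41×1) = 2.696×10^-4 K/W
R_cast iron pipe wall = ln(414/410)/(2π×51.5×1) = 3×10^-5 K/W
R_perlite board = ln(474/414)/(2π×0.0629×1) = 0.3425 K/W
R_calcium silicate = ln(534/474)/(2π×0.0789×1) = 0.2404 K/W
R_outer film = 1/(h_o·2πr_oL) = 1/(18.4×2π×0.534×1) = 0.0162 K/W
R_total = 0.5994 K/W
Q = ΔT/R_total = 215/0.5994

q′ ≈ 359 W/m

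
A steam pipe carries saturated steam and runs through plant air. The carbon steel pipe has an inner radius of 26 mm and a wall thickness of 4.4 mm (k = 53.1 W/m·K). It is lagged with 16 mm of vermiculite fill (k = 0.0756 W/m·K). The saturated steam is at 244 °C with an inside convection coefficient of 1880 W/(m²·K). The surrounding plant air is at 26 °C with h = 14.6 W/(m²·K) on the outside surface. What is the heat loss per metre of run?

Cylindrical conduction, so R = ln(r₂/r₁)/(2πkL) per layer, in series:
R_inner film = 1/(h_i·2πr₁L) = 1/(1880×2π×0.026×1) = 0.003256 K/W
R_carbon steel pipe wall = ln(30.4/26)/(2π×53.1×1) = 4.686×10^-4 K/W
R_vermiculite fill = ln(46.4/30.4)/(2π×0.0756×1) = 0.8902 K/W
R_outer film = 1/(h_o·2πr_oL) = 1/(14.6×2π×0.0464×1) = 0.2349 K/W
R_total = 1.129 K/W
Q = ΔT/R_total = 218/1.129

q′ ≈ 193 W/m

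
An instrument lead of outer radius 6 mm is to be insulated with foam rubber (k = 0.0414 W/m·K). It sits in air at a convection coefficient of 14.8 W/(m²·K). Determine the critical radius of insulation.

r_cr ≈ 2.8 mm

For a cylinder r_cr = k/h = 0.0414/14.8
r_cr = 2.8 mm; since the bare radius (6 mm) is above r_cr, any added insulation will reduce heat loss.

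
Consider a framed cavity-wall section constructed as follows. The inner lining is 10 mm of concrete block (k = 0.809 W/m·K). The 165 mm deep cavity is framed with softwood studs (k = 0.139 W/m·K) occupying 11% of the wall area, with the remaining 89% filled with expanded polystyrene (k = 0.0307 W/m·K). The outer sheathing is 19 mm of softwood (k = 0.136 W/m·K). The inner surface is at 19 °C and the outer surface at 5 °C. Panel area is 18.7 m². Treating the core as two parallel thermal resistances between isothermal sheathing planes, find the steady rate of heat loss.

Q ≈ 65.1 W

Sheathing layers in series; stud and cavity paths in parallel between them.
R_inner = 0.01/(0.809×18.7) = 6.61×10^-4 K/W
R_stud  = 0.165/(0.139×0.11×18.7) = 0.5771 K/W
R_cav   = 0.165/(0.0307×0.89×18.7) = 0.3229 K/W
1/R_core = 1/R_stud + 1/R_cav → R_core = 0.2071 K/W
R_outer = 0.019/(0.136×18.7) = 0.007471 K/W
R_total = 0.2152 K/W
Q = ΔT/R_total = 14/0.2152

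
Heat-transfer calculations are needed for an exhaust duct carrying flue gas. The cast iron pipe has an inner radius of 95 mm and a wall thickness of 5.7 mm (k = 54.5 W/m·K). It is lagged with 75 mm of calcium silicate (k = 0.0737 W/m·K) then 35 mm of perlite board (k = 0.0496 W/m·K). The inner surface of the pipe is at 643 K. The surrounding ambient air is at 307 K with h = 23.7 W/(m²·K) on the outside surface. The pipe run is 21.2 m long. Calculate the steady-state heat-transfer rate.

Q ≈ 3920 W

Per-layer cylindrical resistances, series-summed:
R_cast iron pipe wall = ln(100.7/95)/(2π×54.5×21.2) = 8.026×10^-6 K/W
R_calcium silicate = ln(175.7/100.7)/(2π×0.0737×21.2) = 0.0567 K/W
R_perlite board = ln(210.7/175.7)/(2π×0.0496×21.2) = 0.0275 K/W
R_outer film = 1/(h_o·2πr_oL) = 1/(23.7×2π×0.2107×21.2) = 0.001503 K/W
R_total = 0.08571 K/W
Q = ΔT/R_total = 336/0.08571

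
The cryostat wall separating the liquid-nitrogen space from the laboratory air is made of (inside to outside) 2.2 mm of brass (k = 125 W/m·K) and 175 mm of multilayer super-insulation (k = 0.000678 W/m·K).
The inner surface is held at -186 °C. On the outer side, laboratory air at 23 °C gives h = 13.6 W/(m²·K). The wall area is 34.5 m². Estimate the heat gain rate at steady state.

Q ≈ 27.9 W

Series thermal resistances:
R_brass = L/(kA) = 0.0022/(125×34.5) = 5.101×10^-7 K/W
R_multilayer super-insulation = L/(kA) = 0.175/(0.000678×34.5) = 7.482 K/W
R_outer film = 1/(h_o·A) = 1/(13.6×34.5) = 0.002131 K/W
R_total = 7.484 K/W
Q = ΔT / R_total = 209 / 7.484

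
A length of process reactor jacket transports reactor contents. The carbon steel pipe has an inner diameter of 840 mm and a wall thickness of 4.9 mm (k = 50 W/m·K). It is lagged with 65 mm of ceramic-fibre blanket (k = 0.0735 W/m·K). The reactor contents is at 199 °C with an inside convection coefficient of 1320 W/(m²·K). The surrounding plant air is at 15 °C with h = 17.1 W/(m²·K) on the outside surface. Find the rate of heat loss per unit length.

q′ ≈ 562 W/m

Cylindrical conduction, so R = ln(r₂/r₁)/(2πkL) per layer, in series:
R_inner film = 1/(h_i·2πr₁L) = 1/(1320×2π×0.42×1) = 2.871×10^-4 K/W
R_carbon steel pipe wall = ln(424.9/420)/(2π×50×1) = 3.692×10^-5 K/W
R_ceramic-fibre blanket = ln(489.9/424.9)/(2π×0.0735×1) = 0.3082 K/W
R_outer film = 1/(h_o·2πr_oL) = 1/(17.1×2π×0.4899×1) = 0.019 K/W
R_total = 0.3276 K/W
Q = ΔT/R_total = 184/0.3276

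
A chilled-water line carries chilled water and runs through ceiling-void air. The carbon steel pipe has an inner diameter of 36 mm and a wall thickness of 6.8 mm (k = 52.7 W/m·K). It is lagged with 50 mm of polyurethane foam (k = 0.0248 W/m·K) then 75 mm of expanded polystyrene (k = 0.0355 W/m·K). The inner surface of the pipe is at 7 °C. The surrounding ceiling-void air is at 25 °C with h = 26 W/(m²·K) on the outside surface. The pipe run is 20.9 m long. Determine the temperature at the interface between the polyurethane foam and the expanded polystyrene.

T ≈ 19.5 °C

Radial resistances (cylindrical: R_cond = ln(r_o/r_i)/(2πkL), R_conv = 1/(h·2πrL)):
R_carbon steel pipe wall = ln(24.8/18)/(2π×52.7×20.9) = 4.631×10^-5 K/W
R_polyurethane foam = ln(74.8/24.8)/(2π×0.0248×20.9) = 0.339 K/W
R_expanded polystyrene = ln(149.8/74.8)/(2π×0.0355×20.9) = 0.149 K/W
R_outer film = 1/(h_o·2πr_oL) = 1/(26×2π×0.1498×20.9) = 0.001955 K/W
R_total = 0.49 K/W
Q = ΔT/R_total = 18/0.49
Q = 36.7 W
T_interface = T_inner + Q·ΣR(inner→interface) = 7 + 36.7×0.339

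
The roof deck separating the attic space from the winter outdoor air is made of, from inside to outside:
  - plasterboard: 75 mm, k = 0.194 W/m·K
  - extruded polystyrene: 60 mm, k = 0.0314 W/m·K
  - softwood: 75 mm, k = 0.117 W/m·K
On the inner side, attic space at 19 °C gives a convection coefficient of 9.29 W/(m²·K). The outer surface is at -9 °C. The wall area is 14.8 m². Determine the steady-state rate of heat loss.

Q ≈ 136 W

Using the resistance-network approach (series):
R_inner film = 1/(h_i·A) = 1/(9.29×14.8) = 0.007273 K/W
R_plasterboard = L/(kA) = 0.075/(0.194×14.8) = 0.02612 K/W
R_extruded polystyrene = L/(kA) = 0.06/(0.0314×14.8) = 0.1291 K/W
R_softwood = L/(kA) = 0.075/(0.117×14.8) = 0.04331 K/W
R_total = 0.2058 K/W
Q = ΔT / R_total = 28 / 0.2058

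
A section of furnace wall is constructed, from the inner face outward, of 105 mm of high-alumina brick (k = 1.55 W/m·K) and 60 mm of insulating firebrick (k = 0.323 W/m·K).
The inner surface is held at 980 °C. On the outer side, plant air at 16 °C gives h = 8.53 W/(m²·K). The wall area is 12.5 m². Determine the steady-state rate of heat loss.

Q ≈ 32500 W

Treating each layer as a thermal resistance in series:
R_high-alumina brick = L/(kA) = 0.105/(1.55×12.5) = 0.005419 K/W
R_insulating firebrick = L/(kA) = 0.06/(0.323×12.5) = 0.01486 K/W
R_outer film = 1/(h_o·A) = 1/(8.53×12.5) = 0.009379 K/W
R_total = 0.02966 K/W
Q = ΔT / R_total = 964 / 0.02966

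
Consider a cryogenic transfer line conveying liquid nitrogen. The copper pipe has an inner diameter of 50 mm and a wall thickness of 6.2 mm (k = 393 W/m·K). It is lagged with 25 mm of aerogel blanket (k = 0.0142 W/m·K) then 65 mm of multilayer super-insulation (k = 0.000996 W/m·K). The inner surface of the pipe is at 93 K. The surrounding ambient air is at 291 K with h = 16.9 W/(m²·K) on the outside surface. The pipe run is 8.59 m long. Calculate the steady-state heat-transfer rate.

For a radial system each layer contributes R = ln(r_out/r_in)/(2πkL); films add R = 1/(hA).
R_copper pipe wall = ln(31.2/25)/(2π×393×8.59) = 1.044×10^-5 K/W
R_aerogel blanket = ln(56.2/31.2)/(2π×0.0142×8.59) = 0.7679 K/W
R_multilayer super-insulation = ln(121.2/56.2)/(2π×0.000996×8.59) = 14.3 K/W
R_outer film = 1/(h_o·2πr_oL) = 1/(16.9×2π×0.1212×8.59) = 0.009046 K/W
R_total = 15.07 K/W
Q = ΔT/R_total = 198/15.07

Q ≈ 13.1 W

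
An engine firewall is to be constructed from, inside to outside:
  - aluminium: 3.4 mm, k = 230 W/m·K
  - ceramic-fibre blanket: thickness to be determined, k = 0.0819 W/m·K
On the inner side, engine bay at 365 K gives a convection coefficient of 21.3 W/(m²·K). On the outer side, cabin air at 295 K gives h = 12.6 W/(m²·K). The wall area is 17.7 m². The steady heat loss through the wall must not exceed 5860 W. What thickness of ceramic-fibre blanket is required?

Series thermal resistances:
R_inner film = 1/(h_i·A) = 1/(21.3×17.7) = 0.002652 K/W
R_aluminium = L/(kA) = 0.0034/(230×17.7) = 8.352×10^-7 K/W
R_outer film = 1/(h_o·A) = 1/(12.6×17.7) = 0.004484 K/W
Sum of the known resistances R_other = 0.007137 K/W
Required total resistance R_tot = ΔT/Q_allow = 70/5860 = 0.01195 K/W
R_ceramic-fibre blanket = R_tot − R_other = 0.004808 K/W
L = R·k·A = 0.004808×0.0819×17.7

L ≈ 6.97 mm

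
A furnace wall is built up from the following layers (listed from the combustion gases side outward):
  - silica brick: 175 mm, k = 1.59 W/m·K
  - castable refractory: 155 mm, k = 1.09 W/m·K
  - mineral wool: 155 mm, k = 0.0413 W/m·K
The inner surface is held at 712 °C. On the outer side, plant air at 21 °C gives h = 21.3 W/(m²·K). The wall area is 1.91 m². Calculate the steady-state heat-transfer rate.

Q ≈ 326 W

Thermal resistances in series:
R_silica brick = L/(kA) = 0.175/(1.59×1.91) = 0.05762 K/W
R_castable refractory = L/(kA) = 0.155/(1.09×1.91) = 0.07445 K/W
R_mineral wool = L/(kA) = 0.155/(0.0413×1.91) = 1.965 K/W
R_outer film = 1/(h_o·A) = 1/(21.3×1.91) = 0.02458 K/W
R_total = 2.122 K/W
Q = ΔT / R_total = 691 / 2.122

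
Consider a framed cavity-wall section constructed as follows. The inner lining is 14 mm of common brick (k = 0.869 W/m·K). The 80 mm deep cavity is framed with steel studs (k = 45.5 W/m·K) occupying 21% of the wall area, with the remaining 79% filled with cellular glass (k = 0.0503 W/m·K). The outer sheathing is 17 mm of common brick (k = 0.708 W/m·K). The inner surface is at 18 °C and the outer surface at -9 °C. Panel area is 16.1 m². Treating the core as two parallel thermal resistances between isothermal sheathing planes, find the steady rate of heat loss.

Sheathing layers in series; stud and cavity paths in parallel between them.
R_inner = 0.014/(0.869×16.1) = 0.001001 K/W
R_stud  = 0.08/(45.5×0.21×16.1) = 5.2×10^-4 K/W
R_cav   = 0.08/(0.0503×0.79×16.1) = 0.125 K/W
1/R_core = 1/R_stud + 1/R_cav → R_core = 5.179×10^-4 K/W
R_outer = 0.017/(0.708×16.1) = 0.001491 K/W
R_total = 0.00301 K/W
Q = ΔT/R_total = 27/0.00301

Q ≈ 8970 W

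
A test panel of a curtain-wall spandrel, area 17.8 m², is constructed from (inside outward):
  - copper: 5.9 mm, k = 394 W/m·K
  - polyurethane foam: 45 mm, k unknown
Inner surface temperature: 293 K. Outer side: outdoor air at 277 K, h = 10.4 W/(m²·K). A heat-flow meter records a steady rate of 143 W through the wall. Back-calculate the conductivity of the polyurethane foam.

k ≈ 0.0237 W/(m·K)

Series thermal resistances:
R_copper = L/(kA) = 0.0059/(394×17.8) = 8.413×10^-7 K/W
R_outer film = 1/(h_o·A) = 1/(10.4×17.8) = 0.005402 K/W
Sum of known resistances R_other = 0.005403 K/W
Total R = ΔT/Q = 16/143 = 0.1119 K/W
R_polyurethane foam = R_total − R_other = 0.1065 K/W
k = L/(R·A) = 0.045/(0.1065×17.8)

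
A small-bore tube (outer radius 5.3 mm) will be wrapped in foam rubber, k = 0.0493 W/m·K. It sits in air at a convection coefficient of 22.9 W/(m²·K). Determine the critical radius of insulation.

r_cr ≈ 2.15 mm

For a cylinder r_cr = k/h = 0.0493/22.9
r_cr = 2.15 mm; since the bare radius (5.3 mm) is above r_cr, any added insulation will reduce heat loss.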